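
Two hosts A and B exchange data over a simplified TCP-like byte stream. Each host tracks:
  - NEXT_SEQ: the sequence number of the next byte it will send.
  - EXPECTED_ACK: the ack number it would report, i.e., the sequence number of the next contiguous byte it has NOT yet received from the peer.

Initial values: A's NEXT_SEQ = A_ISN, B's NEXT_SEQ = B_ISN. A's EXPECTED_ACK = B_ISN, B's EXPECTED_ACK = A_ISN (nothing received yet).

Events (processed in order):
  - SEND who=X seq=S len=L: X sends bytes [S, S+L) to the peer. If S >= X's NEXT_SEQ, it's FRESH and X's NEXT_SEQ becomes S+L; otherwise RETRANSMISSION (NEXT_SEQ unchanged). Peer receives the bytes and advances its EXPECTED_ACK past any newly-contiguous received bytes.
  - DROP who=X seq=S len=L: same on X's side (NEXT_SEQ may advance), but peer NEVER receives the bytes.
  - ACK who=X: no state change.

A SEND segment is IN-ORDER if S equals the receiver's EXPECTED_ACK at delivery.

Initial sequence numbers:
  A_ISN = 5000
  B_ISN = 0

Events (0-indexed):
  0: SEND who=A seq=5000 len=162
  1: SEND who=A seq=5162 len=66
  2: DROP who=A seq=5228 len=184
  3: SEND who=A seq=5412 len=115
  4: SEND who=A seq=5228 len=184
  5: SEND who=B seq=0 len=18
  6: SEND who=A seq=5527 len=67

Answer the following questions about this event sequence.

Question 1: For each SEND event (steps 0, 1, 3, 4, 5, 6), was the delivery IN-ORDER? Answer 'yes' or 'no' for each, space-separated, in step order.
Answer: yes yes no yes yes yes

Derivation:
Step 0: SEND seq=5000 -> in-order
Step 1: SEND seq=5162 -> in-order
Step 3: SEND seq=5412 -> out-of-order
Step 4: SEND seq=5228 -> in-order
Step 5: SEND seq=0 -> in-order
Step 6: SEND seq=5527 -> in-order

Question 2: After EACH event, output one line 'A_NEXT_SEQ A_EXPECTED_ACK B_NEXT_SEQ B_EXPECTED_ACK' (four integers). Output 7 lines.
5162 0 0 5162
5228 0 0 5228
5412 0 0 5228
5527 0 0 5228
5527 0 0 5527
5527 18 18 5527
5594 18 18 5594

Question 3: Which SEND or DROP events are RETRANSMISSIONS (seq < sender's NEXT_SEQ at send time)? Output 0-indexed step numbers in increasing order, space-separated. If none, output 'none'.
Answer: 4

Derivation:
Step 0: SEND seq=5000 -> fresh
Step 1: SEND seq=5162 -> fresh
Step 2: DROP seq=5228 -> fresh
Step 3: SEND seq=5412 -> fresh
Step 4: SEND seq=5228 -> retransmit
Step 5: SEND seq=0 -> fresh
Step 6: SEND seq=5527 -> fresh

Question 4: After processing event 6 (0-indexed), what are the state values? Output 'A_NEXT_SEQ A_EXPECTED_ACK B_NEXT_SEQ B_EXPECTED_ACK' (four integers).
After event 0: A_seq=5162 A_ack=0 B_seq=0 B_ack=5162
After event 1: A_seq=5228 A_ack=0 B_seq=0 B_ack=5228
After event 2: A_seq=5412 A_ack=0 B_seq=0 B_ack=5228
After event 3: A_seq=5527 A_ack=0 B_seq=0 B_ack=5228
After event 4: A_seq=5527 A_ack=0 B_seq=0 B_ack=5527
After event 5: A_seq=5527 A_ack=18 B_seq=18 B_ack=5527
After event 6: A_seq=5594 A_ack=18 B_seq=18 B_ack=5594

5594 18 18 5594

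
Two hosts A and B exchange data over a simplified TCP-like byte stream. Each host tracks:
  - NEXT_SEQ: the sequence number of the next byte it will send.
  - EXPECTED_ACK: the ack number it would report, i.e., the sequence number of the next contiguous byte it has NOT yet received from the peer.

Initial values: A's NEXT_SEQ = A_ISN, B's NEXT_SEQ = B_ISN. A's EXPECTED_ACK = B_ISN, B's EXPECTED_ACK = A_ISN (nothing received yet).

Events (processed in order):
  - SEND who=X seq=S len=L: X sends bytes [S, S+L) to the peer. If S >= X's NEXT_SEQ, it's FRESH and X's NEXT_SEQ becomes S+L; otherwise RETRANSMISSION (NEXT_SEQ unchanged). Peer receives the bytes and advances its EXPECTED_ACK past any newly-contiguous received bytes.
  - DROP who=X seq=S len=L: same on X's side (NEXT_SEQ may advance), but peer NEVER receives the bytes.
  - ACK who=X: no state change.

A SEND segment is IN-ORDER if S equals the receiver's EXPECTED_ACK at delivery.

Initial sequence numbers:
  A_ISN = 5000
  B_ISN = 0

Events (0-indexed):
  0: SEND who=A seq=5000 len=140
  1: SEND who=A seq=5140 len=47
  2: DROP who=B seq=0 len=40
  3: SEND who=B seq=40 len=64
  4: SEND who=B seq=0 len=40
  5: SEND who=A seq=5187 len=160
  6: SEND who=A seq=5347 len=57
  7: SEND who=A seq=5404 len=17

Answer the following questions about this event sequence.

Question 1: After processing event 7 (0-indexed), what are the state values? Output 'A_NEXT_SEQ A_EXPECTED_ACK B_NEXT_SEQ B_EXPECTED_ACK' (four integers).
After event 0: A_seq=5140 A_ack=0 B_seq=0 B_ack=5140
After event 1: A_seq=5187 A_ack=0 B_seq=0 B_ack=5187
After event 2: A_seq=5187 A_ack=0 B_seq=40 B_ack=5187
After event 3: A_seq=5187 A_ack=0 B_seq=104 B_ack=5187
After event 4: A_seq=5187 A_ack=104 B_seq=104 B_ack=5187
After event 5: A_seq=5347 A_ack=104 B_seq=104 B_ack=5347
After event 6: A_seq=5404 A_ack=104 B_seq=104 B_ack=5404
After event 7: A_seq=5421 A_ack=104 B_seq=104 B_ack=5421

5421 104 104 5421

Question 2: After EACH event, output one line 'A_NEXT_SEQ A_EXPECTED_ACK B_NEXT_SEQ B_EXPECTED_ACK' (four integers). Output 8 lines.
5140 0 0 5140
5187 0 0 5187
5187 0 40 5187
5187 0 104 5187
5187 104 104 5187
5347 104 104 5347
5404 104 104 5404
5421 104 104 5421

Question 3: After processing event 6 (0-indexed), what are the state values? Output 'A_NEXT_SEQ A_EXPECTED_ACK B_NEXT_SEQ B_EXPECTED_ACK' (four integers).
After event 0: A_seq=5140 A_ack=0 B_seq=0 B_ack=5140
After event 1: A_seq=5187 A_ack=0 B_seq=0 B_ack=5187
After event 2: A_seq=5187 A_ack=0 B_seq=40 B_ack=5187
After event 3: A_seq=5187 A_ack=0 B_seq=104 B_ack=5187
After event 4: A_seq=5187 A_ack=104 B_seq=104 B_ack=5187
After event 5: A_seq=5347 A_ack=104 B_seq=104 B_ack=5347
After event 6: A_seq=5404 A_ack=104 B_seq=104 B_ack=5404

5404 104 104 5404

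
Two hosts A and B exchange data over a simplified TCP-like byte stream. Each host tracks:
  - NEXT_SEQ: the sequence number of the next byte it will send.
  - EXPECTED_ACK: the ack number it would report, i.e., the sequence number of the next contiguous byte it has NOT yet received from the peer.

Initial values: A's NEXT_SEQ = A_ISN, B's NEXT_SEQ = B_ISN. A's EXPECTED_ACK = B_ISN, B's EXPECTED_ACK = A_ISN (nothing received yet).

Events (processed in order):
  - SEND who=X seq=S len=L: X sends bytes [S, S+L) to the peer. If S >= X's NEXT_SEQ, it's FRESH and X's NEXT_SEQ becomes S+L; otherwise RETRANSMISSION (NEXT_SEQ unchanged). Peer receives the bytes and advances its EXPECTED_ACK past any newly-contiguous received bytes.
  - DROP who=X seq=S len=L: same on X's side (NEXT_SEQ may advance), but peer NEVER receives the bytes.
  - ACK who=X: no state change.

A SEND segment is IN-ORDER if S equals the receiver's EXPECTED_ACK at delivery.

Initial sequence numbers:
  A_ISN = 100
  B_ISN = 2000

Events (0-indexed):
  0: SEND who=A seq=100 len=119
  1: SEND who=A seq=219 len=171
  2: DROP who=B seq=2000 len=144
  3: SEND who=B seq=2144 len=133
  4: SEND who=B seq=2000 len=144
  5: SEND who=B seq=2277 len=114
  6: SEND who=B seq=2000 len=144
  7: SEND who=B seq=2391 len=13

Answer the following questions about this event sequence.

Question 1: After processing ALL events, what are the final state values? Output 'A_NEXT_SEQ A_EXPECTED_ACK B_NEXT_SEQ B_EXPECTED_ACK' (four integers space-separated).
Answer: 390 2404 2404 390

Derivation:
After event 0: A_seq=219 A_ack=2000 B_seq=2000 B_ack=219
After event 1: A_seq=390 A_ack=2000 B_seq=2000 B_ack=390
After event 2: A_seq=390 A_ack=2000 B_seq=2144 B_ack=390
After event 3: A_seq=390 A_ack=2000 B_seq=2277 B_ack=390
After event 4: A_seq=390 A_ack=2277 B_seq=2277 B_ack=390
After event 5: A_seq=390 A_ack=2391 B_seq=2391 B_ack=390
After event 6: A_seq=390 A_ack=2391 B_seq=2391 B_ack=390
After event 7: A_seq=390 A_ack=2404 B_seq=2404 B_ack=390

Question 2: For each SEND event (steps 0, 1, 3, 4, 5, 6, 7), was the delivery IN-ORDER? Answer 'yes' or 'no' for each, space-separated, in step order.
Step 0: SEND seq=100 -> in-order
Step 1: SEND seq=219 -> in-order
Step 3: SEND seq=2144 -> out-of-order
Step 4: SEND seq=2000 -> in-order
Step 5: SEND seq=2277 -> in-order
Step 6: SEND seq=2000 -> out-of-order
Step 7: SEND seq=2391 -> in-order

Answer: yes yes no yes yes no yes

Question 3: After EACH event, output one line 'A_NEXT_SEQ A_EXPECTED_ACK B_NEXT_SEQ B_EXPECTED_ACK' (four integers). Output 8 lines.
219 2000 2000 219
390 2000 2000 390
390 2000 2144 390
390 2000 2277 390
390 2277 2277 390
390 2391 2391 390
390 2391 2391 390
390 2404 2404 390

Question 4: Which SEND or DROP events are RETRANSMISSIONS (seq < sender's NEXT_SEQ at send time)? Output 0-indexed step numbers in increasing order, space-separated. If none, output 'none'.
Answer: 4 6

Derivation:
Step 0: SEND seq=100 -> fresh
Step 1: SEND seq=219 -> fresh
Step 2: DROP seq=2000 -> fresh
Step 3: SEND seq=2144 -> fresh
Step 4: SEND seq=2000 -> retransmit
Step 5: SEND seq=2277 -> fresh
Step 6: SEND seq=2000 -> retransmit
Step 7: SEND seq=2391 -> fresh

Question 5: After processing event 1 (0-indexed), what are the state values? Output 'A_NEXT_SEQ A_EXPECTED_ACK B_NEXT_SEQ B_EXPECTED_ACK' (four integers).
After event 0: A_seq=219 A_ack=2000 B_seq=2000 B_ack=219
After event 1: A_seq=390 A_ack=2000 B_seq=2000 B_ack=390

390 2000 2000 390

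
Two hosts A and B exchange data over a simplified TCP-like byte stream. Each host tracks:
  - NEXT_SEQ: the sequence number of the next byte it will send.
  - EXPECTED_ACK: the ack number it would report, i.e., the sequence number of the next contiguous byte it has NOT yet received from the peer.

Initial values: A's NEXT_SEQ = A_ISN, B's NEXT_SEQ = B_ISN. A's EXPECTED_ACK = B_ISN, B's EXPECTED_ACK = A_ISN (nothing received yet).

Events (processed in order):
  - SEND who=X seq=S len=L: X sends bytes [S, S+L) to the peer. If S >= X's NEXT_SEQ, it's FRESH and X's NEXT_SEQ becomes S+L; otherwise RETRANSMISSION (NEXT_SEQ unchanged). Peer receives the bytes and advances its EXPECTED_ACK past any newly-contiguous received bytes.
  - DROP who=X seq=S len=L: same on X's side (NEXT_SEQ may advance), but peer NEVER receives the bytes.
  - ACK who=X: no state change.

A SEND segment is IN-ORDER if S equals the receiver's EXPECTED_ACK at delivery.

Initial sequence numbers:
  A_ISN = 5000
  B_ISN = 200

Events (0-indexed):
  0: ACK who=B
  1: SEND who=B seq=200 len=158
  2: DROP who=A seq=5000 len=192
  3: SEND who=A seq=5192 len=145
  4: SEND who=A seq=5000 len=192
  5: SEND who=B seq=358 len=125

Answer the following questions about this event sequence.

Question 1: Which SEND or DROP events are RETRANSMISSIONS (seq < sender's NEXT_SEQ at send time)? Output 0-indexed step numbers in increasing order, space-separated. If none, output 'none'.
Answer: 4

Derivation:
Step 1: SEND seq=200 -> fresh
Step 2: DROP seq=5000 -> fresh
Step 3: SEND seq=5192 -> fresh
Step 4: SEND seq=5000 -> retransmit
Step 5: SEND seq=358 -> fresh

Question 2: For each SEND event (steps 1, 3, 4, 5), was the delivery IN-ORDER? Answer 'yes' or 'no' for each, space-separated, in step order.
Step 1: SEND seq=200 -> in-order
Step 3: SEND seq=5192 -> out-of-order
Step 4: SEND seq=5000 -> in-order
Step 5: SEND seq=358 -> in-order

Answer: yes no yes yes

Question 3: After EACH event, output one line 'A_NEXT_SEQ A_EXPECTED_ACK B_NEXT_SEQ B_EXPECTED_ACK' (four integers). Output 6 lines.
5000 200 200 5000
5000 358 358 5000
5192 358 358 5000
5337 358 358 5000
5337 358 358 5337
5337 483 483 5337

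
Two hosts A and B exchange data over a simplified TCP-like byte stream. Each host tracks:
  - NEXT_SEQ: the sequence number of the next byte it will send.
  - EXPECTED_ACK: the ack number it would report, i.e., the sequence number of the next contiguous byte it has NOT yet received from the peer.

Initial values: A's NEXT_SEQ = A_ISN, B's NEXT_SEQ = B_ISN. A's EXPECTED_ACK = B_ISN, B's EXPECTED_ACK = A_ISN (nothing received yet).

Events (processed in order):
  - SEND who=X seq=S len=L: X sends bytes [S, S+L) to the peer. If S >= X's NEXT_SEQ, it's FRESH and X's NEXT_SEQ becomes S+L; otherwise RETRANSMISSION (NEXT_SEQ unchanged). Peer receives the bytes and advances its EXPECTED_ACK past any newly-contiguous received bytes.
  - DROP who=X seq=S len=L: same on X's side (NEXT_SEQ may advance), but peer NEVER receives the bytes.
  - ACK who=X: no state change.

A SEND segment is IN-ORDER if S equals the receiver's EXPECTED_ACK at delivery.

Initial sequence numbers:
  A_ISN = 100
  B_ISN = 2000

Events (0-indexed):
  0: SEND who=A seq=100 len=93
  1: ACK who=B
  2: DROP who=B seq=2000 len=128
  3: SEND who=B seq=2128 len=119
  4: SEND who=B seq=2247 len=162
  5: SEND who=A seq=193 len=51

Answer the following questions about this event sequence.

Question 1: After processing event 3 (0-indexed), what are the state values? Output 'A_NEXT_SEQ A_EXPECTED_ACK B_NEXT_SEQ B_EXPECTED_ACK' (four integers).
After event 0: A_seq=193 A_ack=2000 B_seq=2000 B_ack=193
After event 1: A_seq=193 A_ack=2000 B_seq=2000 B_ack=193
After event 2: A_seq=193 A_ack=2000 B_seq=2128 B_ack=193
After event 3: A_seq=193 A_ack=2000 B_seq=2247 B_ack=193

193 2000 2247 193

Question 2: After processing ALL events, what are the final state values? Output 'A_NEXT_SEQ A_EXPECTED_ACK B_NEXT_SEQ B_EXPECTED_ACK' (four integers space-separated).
Answer: 244 2000 2409 244

Derivation:
After event 0: A_seq=193 A_ack=2000 B_seq=2000 B_ack=193
After event 1: A_seq=193 A_ack=2000 B_seq=2000 B_ack=193
After event 2: A_seq=193 A_ack=2000 B_seq=2128 B_ack=193
After event 3: A_seq=193 A_ack=2000 B_seq=2247 B_ack=193
After event 4: A_seq=193 A_ack=2000 B_seq=2409 B_ack=193
After event 5: A_seq=244 A_ack=2000 B_seq=2409 B_ack=244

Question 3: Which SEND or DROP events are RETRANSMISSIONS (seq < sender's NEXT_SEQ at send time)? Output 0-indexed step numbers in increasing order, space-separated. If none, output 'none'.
Step 0: SEND seq=100 -> fresh
Step 2: DROP seq=2000 -> fresh
Step 3: SEND seq=2128 -> fresh
Step 4: SEND seq=2247 -> fresh
Step 5: SEND seq=193 -> fresh

Answer: none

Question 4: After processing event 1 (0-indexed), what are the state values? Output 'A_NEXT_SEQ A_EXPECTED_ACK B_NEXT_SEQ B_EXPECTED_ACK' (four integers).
After event 0: A_seq=193 A_ack=2000 B_seq=2000 B_ack=193
After event 1: A_seq=193 A_ack=2000 B_seq=2000 B_ack=193

193 2000 2000 193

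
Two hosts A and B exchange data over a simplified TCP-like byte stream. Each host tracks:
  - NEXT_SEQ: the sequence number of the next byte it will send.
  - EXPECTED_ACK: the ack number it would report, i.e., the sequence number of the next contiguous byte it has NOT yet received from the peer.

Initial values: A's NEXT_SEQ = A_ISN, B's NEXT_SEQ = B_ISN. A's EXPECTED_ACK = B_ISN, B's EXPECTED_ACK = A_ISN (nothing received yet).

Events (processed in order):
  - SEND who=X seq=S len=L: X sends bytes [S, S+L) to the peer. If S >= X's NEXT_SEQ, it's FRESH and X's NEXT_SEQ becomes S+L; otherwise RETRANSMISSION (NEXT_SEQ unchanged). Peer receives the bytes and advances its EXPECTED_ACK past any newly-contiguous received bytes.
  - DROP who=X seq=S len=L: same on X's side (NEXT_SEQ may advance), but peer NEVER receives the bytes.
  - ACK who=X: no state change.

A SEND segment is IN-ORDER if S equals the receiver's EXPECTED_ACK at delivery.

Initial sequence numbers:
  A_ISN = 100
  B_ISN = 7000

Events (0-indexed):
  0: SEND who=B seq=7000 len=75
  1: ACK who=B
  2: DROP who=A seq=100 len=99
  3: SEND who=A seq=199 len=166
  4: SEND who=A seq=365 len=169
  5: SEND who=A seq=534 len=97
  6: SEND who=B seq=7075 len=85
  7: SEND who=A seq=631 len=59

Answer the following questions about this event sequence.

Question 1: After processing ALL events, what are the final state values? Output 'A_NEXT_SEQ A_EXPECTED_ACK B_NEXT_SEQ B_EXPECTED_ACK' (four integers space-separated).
After event 0: A_seq=100 A_ack=7075 B_seq=7075 B_ack=100
After event 1: A_seq=100 A_ack=7075 B_seq=7075 B_ack=100
After event 2: A_seq=199 A_ack=7075 B_seq=7075 B_ack=100
After event 3: A_seq=365 A_ack=7075 B_seq=7075 B_ack=100
After event 4: A_seq=534 A_ack=7075 B_seq=7075 B_ack=100
After event 5: A_seq=631 A_ack=7075 B_seq=7075 B_ack=100
After event 6: A_seq=631 A_ack=7160 B_seq=7160 B_ack=100
After event 7: A_seq=690 A_ack=7160 B_seq=7160 B_ack=100

Answer: 690 7160 7160 100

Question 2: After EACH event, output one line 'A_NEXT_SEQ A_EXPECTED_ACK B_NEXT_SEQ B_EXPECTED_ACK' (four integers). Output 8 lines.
100 7075 7075 100
100 7075 7075 100
199 7075 7075 100
365 7075 7075 100
534 7075 7075 100
631 7075 7075 100
631 7160 7160 100
690 7160 7160 100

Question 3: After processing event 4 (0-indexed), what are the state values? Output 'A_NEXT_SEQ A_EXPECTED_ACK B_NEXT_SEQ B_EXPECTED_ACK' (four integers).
After event 0: A_seq=100 A_ack=7075 B_seq=7075 B_ack=100
After event 1: A_seq=100 A_ack=7075 B_seq=7075 B_ack=100
After event 2: A_seq=199 A_ack=7075 B_seq=7075 B_ack=100
After event 3: A_seq=365 A_ack=7075 B_seq=7075 B_ack=100
After event 4: A_seq=534 A_ack=7075 B_seq=7075 B_ack=100

534 7075 7075 100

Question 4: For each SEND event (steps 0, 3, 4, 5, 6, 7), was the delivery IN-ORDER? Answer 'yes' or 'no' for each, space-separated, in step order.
Step 0: SEND seq=7000 -> in-order
Step 3: SEND seq=199 -> out-of-order
Step 4: SEND seq=365 -> out-of-order
Step 5: SEND seq=534 -> out-of-order
Step 6: SEND seq=7075 -> in-order
Step 7: SEND seq=631 -> out-of-order

Answer: yes no no no yes no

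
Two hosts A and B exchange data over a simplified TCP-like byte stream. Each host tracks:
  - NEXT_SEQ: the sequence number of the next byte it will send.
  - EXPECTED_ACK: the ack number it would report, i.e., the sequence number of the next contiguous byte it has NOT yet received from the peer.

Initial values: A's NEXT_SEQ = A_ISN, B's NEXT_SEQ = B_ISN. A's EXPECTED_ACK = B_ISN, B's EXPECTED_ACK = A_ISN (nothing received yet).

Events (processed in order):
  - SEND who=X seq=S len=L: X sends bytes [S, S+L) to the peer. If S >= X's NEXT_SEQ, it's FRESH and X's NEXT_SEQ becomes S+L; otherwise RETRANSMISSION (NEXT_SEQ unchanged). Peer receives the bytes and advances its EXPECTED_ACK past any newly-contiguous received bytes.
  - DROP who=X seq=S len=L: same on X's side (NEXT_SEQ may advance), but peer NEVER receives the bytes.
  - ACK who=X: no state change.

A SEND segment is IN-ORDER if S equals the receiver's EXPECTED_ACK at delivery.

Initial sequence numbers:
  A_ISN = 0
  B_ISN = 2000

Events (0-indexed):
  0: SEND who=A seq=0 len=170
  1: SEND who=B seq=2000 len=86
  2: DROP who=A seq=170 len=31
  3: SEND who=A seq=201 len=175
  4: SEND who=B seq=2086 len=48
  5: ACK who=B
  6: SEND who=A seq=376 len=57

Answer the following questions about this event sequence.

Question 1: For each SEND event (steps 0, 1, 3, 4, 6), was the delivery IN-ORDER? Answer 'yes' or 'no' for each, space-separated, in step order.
Step 0: SEND seq=0 -> in-order
Step 1: SEND seq=2000 -> in-order
Step 3: SEND seq=201 -> out-of-order
Step 4: SEND seq=2086 -> in-order
Step 6: SEND seq=376 -> out-of-order

Answer: yes yes no yes no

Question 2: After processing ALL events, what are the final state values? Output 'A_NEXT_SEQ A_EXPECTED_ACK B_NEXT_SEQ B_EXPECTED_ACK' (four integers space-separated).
Answer: 433 2134 2134 170

Derivation:
After event 0: A_seq=170 A_ack=2000 B_seq=2000 B_ack=170
After event 1: A_seq=170 A_ack=2086 B_seq=2086 B_ack=170
After event 2: A_seq=201 A_ack=2086 B_seq=2086 B_ack=170
After event 3: A_seq=376 A_ack=2086 B_seq=2086 B_ack=170
After event 4: A_seq=376 A_ack=2134 B_seq=2134 B_ack=170
After event 5: A_seq=376 A_ack=2134 B_seq=2134 B_ack=170
After event 6: A_seq=433 A_ack=2134 B_seq=2134 B_ack=170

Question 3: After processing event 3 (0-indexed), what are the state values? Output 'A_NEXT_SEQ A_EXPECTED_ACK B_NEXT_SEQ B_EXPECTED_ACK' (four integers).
After event 0: A_seq=170 A_ack=2000 B_seq=2000 B_ack=170
After event 1: A_seq=170 A_ack=2086 B_seq=2086 B_ack=170
After event 2: A_seq=201 A_ack=2086 B_seq=2086 B_ack=170
After event 3: A_seq=376 A_ack=2086 B_seq=2086 B_ack=170

376 2086 2086 170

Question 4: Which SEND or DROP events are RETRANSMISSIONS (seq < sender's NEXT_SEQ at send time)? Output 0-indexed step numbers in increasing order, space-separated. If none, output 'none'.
Answer: none

Derivation:
Step 0: SEND seq=0 -> fresh
Step 1: SEND seq=2000 -> fresh
Step 2: DROP seq=170 -> fresh
Step 3: SEND seq=201 -> fresh
Step 4: SEND seq=2086 -> fresh
Step 6: SEND seq=376 -> fresh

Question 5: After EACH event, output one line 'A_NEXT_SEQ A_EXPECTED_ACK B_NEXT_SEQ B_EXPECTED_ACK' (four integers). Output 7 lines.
170 2000 2000 170
170 2086 2086 170
201 2086 2086 170
376 2086 2086 170
376 2134 2134 170
376 2134 2134 170
433 2134 2134 170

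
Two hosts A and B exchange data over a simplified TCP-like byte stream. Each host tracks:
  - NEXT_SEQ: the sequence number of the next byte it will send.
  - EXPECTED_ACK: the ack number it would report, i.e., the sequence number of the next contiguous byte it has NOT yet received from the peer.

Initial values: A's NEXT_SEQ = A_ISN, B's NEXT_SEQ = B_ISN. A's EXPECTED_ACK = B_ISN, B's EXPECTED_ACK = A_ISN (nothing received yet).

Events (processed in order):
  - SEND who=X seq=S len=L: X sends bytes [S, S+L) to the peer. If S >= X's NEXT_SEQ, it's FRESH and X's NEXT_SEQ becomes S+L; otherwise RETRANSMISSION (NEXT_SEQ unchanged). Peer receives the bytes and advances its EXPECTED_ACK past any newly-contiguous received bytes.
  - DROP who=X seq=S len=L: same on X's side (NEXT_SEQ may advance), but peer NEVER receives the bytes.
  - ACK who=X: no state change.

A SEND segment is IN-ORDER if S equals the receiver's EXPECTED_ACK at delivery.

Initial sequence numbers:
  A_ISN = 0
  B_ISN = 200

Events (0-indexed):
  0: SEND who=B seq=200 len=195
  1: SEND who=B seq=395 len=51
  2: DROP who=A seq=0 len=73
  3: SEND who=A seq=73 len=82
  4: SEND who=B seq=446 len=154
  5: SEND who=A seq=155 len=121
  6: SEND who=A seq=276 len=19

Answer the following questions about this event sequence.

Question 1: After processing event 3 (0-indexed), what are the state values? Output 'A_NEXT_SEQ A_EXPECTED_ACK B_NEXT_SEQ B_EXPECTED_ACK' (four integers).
After event 0: A_seq=0 A_ack=395 B_seq=395 B_ack=0
After event 1: A_seq=0 A_ack=446 B_seq=446 B_ack=0
After event 2: A_seq=73 A_ack=446 B_seq=446 B_ack=0
After event 3: A_seq=155 A_ack=446 B_seq=446 B_ack=0

155 446 446 0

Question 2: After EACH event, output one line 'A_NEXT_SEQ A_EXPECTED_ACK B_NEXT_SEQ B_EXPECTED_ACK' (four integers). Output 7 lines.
0 395 395 0
0 446 446 0
73 446 446 0
155 446 446 0
155 600 600 0
276 600 600 0
295 600 600 0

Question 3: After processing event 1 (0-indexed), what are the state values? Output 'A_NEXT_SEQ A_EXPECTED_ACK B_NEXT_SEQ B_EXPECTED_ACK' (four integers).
After event 0: A_seq=0 A_ack=395 B_seq=395 B_ack=0
After event 1: A_seq=0 A_ack=446 B_seq=446 B_ack=0

0 446 446 0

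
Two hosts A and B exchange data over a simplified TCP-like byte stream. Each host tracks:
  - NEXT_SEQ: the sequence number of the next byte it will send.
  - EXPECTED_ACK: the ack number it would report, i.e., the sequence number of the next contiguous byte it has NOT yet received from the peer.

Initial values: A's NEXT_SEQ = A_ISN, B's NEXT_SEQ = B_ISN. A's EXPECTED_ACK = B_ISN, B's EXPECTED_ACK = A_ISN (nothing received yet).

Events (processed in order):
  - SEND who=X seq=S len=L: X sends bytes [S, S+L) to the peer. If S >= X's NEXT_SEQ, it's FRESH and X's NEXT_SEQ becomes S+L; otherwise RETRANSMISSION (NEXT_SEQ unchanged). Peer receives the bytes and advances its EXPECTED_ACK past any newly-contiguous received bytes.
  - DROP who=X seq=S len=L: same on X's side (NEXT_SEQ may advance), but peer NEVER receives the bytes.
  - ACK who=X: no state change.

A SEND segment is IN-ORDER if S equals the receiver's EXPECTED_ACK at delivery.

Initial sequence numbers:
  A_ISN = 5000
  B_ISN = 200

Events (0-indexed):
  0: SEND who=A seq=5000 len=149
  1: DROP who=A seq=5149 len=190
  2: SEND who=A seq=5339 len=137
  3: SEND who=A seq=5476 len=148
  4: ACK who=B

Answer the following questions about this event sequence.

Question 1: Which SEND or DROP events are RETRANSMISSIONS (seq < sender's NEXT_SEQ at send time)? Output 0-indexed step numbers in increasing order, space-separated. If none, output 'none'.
Answer: none

Derivation:
Step 0: SEND seq=5000 -> fresh
Step 1: DROP seq=5149 -> fresh
Step 2: SEND seq=5339 -> fresh
Step 3: SEND seq=5476 -> fresh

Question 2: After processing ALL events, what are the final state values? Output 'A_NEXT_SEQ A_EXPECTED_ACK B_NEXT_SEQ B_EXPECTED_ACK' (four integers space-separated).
After event 0: A_seq=5149 A_ack=200 B_seq=200 B_ack=5149
After event 1: A_seq=5339 A_ack=200 B_seq=200 B_ack=5149
After event 2: A_seq=5476 A_ack=200 B_seq=200 B_ack=5149
After event 3: A_seq=5624 A_ack=200 B_seq=200 B_ack=5149
After event 4: A_seq=5624 A_ack=200 B_seq=200 B_ack=5149

Answer: 5624 200 200 5149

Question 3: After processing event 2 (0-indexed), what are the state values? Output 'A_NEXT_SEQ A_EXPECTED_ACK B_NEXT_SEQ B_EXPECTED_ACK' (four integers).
After event 0: A_seq=5149 A_ack=200 B_seq=200 B_ack=5149
After event 1: A_seq=5339 A_ack=200 B_seq=200 B_ack=5149
After event 2: A_seq=5476 A_ack=200 B_seq=200 B_ack=5149

5476 200 200 5149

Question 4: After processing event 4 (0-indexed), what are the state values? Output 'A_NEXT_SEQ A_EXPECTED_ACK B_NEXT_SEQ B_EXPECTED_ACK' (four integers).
After event 0: A_seq=5149 A_ack=200 B_seq=200 B_ack=5149
After event 1: A_seq=5339 A_ack=200 B_seq=200 B_ack=5149
After event 2: A_seq=5476 A_ack=200 B_seq=200 B_ack=5149
After event 3: A_seq=5624 A_ack=200 B_seq=200 B_ack=5149
After event 4: A_seq=5624 A_ack=200 B_seq=200 B_ack=5149

5624 200 200 5149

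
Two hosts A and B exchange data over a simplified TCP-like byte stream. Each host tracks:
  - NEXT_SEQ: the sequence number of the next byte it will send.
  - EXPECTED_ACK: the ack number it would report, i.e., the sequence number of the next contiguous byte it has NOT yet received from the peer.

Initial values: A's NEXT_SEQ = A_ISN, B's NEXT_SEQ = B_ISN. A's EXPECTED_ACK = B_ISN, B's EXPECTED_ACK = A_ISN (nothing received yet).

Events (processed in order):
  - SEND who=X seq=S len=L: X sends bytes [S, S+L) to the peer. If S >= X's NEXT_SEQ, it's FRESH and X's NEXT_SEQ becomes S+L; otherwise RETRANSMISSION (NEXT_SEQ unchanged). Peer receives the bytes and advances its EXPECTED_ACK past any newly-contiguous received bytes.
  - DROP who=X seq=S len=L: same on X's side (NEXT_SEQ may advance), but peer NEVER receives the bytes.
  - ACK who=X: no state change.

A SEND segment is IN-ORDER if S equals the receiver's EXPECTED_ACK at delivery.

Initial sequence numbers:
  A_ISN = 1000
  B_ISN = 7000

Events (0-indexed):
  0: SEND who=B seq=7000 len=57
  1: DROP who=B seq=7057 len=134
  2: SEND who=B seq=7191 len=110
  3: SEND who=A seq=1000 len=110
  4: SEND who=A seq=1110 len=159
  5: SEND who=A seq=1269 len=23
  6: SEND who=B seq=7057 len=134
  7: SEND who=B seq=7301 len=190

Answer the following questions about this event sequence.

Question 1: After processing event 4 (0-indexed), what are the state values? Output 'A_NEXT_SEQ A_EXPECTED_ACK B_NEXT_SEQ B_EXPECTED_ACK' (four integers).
After event 0: A_seq=1000 A_ack=7057 B_seq=7057 B_ack=1000
After event 1: A_seq=1000 A_ack=7057 B_seq=7191 B_ack=1000
After event 2: A_seq=1000 A_ack=7057 B_seq=7301 B_ack=1000
After event 3: A_seq=1110 A_ack=7057 B_seq=7301 B_ack=1110
After event 4: A_seq=1269 A_ack=7057 B_seq=7301 B_ack=1269

1269 7057 7301 1269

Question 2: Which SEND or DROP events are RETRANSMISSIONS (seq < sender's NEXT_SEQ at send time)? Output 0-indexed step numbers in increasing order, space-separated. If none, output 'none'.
Step 0: SEND seq=7000 -> fresh
Step 1: DROP seq=7057 -> fresh
Step 2: SEND seq=7191 -> fresh
Step 3: SEND seq=1000 -> fresh
Step 4: SEND seq=1110 -> fresh
Step 5: SEND seq=1269 -> fresh
Step 6: SEND seq=7057 -> retransmit
Step 7: SEND seq=7301 -> fresh

Answer: 6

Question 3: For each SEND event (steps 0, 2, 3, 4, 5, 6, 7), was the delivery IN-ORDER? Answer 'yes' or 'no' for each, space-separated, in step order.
Step 0: SEND seq=7000 -> in-order
Step 2: SEND seq=7191 -> out-of-order
Step 3: SEND seq=1000 -> in-order
Step 4: SEND seq=1110 -> in-order
Step 5: SEND seq=1269 -> in-order
Step 6: SEND seq=7057 -> in-order
Step 7: SEND seq=7301 -> in-order

Answer: yes no yes yes yes yes yes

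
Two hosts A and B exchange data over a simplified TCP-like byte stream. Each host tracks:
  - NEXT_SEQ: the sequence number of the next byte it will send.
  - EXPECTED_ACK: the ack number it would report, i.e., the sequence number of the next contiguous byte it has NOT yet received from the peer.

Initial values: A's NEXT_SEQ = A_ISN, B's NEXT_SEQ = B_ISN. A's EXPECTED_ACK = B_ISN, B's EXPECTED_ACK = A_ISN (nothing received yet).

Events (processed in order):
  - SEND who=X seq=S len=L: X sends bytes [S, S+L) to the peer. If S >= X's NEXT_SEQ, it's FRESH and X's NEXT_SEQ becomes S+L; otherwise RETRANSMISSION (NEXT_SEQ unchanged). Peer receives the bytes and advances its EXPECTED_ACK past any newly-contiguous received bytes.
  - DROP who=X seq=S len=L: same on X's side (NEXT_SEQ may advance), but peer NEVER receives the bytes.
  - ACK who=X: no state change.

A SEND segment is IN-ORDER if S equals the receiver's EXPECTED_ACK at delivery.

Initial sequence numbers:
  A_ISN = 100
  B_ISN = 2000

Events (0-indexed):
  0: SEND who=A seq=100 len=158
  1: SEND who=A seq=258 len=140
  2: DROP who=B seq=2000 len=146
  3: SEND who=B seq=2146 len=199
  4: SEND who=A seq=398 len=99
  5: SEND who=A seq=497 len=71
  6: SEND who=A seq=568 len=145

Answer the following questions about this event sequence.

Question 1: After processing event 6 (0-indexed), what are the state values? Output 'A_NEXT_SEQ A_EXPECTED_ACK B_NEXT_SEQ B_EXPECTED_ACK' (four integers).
After event 0: A_seq=258 A_ack=2000 B_seq=2000 B_ack=258
After event 1: A_seq=398 A_ack=2000 B_seq=2000 B_ack=398
After event 2: A_seq=398 A_ack=2000 B_seq=2146 B_ack=398
After event 3: A_seq=398 A_ack=2000 B_seq=2345 B_ack=398
After event 4: A_seq=497 A_ack=2000 B_seq=2345 B_ack=497
After event 5: A_seq=568 A_ack=2000 B_seq=2345 B_ack=568
After event 6: A_seq=713 A_ack=2000 B_seq=2345 B_ack=713

713 2000 2345 713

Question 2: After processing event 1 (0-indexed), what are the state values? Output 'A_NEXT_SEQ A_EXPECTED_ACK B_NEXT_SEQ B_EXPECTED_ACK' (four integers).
After event 0: A_seq=258 A_ack=2000 B_seq=2000 B_ack=258
After event 1: A_seq=398 A_ack=2000 B_seq=2000 B_ack=398

398 2000 2000 398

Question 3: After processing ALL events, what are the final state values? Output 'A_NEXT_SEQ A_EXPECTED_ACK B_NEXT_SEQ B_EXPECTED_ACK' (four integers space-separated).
After event 0: A_seq=258 A_ack=2000 B_seq=2000 B_ack=258
After event 1: A_seq=398 A_ack=2000 B_seq=2000 B_ack=398
After event 2: A_seq=398 A_ack=2000 B_seq=2146 B_ack=398
After event 3: A_seq=398 A_ack=2000 B_seq=2345 B_ack=398
After event 4: A_seq=497 A_ack=2000 B_seq=2345 B_ack=497
After event 5: A_seq=568 A_ack=2000 B_seq=2345 B_ack=568
After event 6: A_seq=713 A_ack=2000 B_seq=2345 B_ack=713

Answer: 713 2000 2345 713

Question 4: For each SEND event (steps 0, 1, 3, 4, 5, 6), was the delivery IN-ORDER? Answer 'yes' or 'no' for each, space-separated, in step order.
Step 0: SEND seq=100 -> in-order
Step 1: SEND seq=258 -> in-order
Step 3: SEND seq=2146 -> out-of-order
Step 4: SEND seq=398 -> in-order
Step 5: SEND seq=497 -> in-order
Step 6: SEND seq=568 -> in-order

Answer: yes yes no yes yes yes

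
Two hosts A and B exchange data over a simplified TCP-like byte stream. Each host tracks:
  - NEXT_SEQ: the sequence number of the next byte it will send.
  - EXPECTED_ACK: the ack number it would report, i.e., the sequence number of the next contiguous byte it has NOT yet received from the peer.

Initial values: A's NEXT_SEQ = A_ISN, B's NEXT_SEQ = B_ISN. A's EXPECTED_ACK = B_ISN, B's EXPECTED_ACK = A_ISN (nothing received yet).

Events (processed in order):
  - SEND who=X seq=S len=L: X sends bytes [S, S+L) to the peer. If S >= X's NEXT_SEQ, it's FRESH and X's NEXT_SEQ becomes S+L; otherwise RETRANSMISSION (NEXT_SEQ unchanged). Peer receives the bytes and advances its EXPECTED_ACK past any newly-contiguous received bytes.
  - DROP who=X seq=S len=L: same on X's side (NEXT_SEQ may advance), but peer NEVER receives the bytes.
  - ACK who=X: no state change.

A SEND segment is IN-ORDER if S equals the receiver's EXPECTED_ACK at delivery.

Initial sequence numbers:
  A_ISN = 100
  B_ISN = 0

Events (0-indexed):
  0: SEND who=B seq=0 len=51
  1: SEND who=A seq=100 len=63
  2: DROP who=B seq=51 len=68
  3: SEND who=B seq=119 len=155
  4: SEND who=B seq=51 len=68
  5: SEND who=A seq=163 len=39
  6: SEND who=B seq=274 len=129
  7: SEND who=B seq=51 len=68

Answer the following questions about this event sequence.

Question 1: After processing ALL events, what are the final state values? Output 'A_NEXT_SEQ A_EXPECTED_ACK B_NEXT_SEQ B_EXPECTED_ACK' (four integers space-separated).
After event 0: A_seq=100 A_ack=51 B_seq=51 B_ack=100
After event 1: A_seq=163 A_ack=51 B_seq=51 B_ack=163
After event 2: A_seq=163 A_ack=51 B_seq=119 B_ack=163
After event 3: A_seq=163 A_ack=51 B_seq=274 B_ack=163
After event 4: A_seq=163 A_ack=274 B_seq=274 B_ack=163
After event 5: A_seq=202 A_ack=274 B_seq=274 B_ack=202
After event 6: A_seq=202 A_ack=403 B_seq=403 B_ack=202
After event 7: A_seq=202 A_ack=403 B_seq=403 B_ack=202

Answer: 202 403 403 202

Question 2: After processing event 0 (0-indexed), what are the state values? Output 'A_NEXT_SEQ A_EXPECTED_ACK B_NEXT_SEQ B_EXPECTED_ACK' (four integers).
After event 0: A_seq=100 A_ack=51 B_seq=51 B_ack=100

100 51 51 100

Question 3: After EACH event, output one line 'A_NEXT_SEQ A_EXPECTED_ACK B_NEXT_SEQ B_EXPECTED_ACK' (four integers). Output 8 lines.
100 51 51 100
163 51 51 163
163 51 119 163
163 51 274 163
163 274 274 163
202 274 274 202
202 403 403 202
202 403 403 202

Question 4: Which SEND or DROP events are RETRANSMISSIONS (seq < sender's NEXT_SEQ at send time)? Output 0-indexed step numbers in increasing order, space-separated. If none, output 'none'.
Step 0: SEND seq=0 -> fresh
Step 1: SEND seq=100 -> fresh
Step 2: DROP seq=51 -> fresh
Step 3: SEND seq=119 -> fresh
Step 4: SEND seq=51 -> retransmit
Step 5: SEND seq=163 -> fresh
Step 6: SEND seq=274 -> fresh
Step 7: SEND seq=51 -> retransmit

Answer: 4 7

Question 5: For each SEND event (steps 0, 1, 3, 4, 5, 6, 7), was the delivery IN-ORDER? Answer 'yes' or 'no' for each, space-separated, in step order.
Step 0: SEND seq=0 -> in-order
Step 1: SEND seq=100 -> in-order
Step 3: SEND seq=119 -> out-of-order
Step 4: SEND seq=51 -> in-order
Step 5: SEND seq=163 -> in-order
Step 6: SEND seq=274 -> in-order
Step 7: SEND seq=51 -> out-of-order

Answer: yes yes no yes yes yes no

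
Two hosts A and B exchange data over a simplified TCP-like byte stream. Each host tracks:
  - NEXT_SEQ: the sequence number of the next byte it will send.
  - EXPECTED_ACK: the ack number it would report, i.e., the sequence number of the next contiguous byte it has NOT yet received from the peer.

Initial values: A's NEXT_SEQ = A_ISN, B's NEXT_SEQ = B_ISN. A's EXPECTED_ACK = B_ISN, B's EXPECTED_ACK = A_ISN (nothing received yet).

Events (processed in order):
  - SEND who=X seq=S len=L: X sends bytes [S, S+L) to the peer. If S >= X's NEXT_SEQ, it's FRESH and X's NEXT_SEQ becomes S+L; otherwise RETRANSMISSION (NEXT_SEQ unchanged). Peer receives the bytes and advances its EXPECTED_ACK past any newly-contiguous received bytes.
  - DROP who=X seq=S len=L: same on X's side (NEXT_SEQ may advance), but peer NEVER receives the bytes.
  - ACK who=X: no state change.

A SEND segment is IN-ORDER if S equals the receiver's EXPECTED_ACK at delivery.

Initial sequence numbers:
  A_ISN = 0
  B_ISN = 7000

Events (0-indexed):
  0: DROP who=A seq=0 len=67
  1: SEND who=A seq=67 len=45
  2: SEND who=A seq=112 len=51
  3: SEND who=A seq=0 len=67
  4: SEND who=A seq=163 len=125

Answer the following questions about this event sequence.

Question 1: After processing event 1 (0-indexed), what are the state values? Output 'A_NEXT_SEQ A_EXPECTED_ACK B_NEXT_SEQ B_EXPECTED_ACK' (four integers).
After event 0: A_seq=67 A_ack=7000 B_seq=7000 B_ack=0
After event 1: A_seq=112 A_ack=7000 B_seq=7000 B_ack=0

112 7000 7000 0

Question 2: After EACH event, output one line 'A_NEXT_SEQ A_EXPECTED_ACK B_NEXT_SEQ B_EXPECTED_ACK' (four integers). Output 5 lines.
67 7000 7000 0
112 7000 7000 0
163 7000 7000 0
163 7000 7000 163
288 7000 7000 288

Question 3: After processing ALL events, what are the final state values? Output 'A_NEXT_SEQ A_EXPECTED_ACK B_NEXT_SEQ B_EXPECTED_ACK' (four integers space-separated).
Answer: 288 7000 7000 288

Derivation:
After event 0: A_seq=67 A_ack=7000 B_seq=7000 B_ack=0
After event 1: A_seq=112 A_ack=7000 B_seq=7000 B_ack=0
After event 2: A_seq=163 A_ack=7000 B_seq=7000 B_ack=0
After event 3: A_seq=163 A_ack=7000 B_seq=7000 B_ack=163
After event 4: A_seq=288 A_ack=7000 B_seq=7000 B_ack=288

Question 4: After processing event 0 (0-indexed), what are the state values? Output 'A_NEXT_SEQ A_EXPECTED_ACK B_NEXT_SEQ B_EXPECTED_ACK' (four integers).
After event 0: A_seq=67 A_ack=7000 B_seq=7000 B_ack=0

67 7000 7000 0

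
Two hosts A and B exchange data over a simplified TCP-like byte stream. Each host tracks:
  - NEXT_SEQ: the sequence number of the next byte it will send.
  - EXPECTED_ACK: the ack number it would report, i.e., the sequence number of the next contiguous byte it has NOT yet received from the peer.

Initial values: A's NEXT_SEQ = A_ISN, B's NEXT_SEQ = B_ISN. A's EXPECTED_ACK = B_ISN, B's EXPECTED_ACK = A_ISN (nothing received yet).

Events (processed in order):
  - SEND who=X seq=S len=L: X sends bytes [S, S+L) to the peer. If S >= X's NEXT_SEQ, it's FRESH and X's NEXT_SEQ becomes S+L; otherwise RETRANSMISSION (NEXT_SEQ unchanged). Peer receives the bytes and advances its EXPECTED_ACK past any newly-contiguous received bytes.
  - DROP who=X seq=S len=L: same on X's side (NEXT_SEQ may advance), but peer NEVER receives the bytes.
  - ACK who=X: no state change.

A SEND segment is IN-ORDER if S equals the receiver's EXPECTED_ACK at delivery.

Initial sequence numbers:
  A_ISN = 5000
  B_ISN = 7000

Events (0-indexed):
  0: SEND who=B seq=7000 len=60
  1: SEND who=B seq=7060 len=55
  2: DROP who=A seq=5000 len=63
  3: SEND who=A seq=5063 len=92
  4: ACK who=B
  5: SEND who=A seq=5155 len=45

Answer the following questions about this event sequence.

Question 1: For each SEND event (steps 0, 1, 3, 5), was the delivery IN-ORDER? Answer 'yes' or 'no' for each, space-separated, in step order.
Step 0: SEND seq=7000 -> in-order
Step 1: SEND seq=7060 -> in-order
Step 3: SEND seq=5063 -> out-of-order
Step 5: SEND seq=5155 -> out-of-order

Answer: yes yes no no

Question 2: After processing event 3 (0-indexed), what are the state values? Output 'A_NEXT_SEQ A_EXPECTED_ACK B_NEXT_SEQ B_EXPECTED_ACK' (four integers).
After event 0: A_seq=5000 A_ack=7060 B_seq=7060 B_ack=5000
After event 1: A_seq=5000 A_ack=7115 B_seq=7115 B_ack=5000
After event 2: A_seq=5063 A_ack=7115 B_seq=7115 B_ack=5000
After event 3: A_seq=5155 A_ack=7115 B_seq=7115 B_ack=5000

5155 7115 7115 5000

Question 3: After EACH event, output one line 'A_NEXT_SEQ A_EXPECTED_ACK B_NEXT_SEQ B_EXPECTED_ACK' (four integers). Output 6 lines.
5000 7060 7060 5000
5000 7115 7115 5000
5063 7115 7115 5000
5155 7115 7115 5000
5155 7115 7115 5000
5200 7115 7115 5000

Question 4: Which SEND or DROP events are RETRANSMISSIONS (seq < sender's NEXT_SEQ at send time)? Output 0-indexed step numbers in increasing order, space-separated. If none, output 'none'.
Step 0: SEND seq=7000 -> fresh
Step 1: SEND seq=7060 -> fresh
Step 2: DROP seq=5000 -> fresh
Step 3: SEND seq=5063 -> fresh
Step 5: SEND seq=5155 -> fresh

Answer: none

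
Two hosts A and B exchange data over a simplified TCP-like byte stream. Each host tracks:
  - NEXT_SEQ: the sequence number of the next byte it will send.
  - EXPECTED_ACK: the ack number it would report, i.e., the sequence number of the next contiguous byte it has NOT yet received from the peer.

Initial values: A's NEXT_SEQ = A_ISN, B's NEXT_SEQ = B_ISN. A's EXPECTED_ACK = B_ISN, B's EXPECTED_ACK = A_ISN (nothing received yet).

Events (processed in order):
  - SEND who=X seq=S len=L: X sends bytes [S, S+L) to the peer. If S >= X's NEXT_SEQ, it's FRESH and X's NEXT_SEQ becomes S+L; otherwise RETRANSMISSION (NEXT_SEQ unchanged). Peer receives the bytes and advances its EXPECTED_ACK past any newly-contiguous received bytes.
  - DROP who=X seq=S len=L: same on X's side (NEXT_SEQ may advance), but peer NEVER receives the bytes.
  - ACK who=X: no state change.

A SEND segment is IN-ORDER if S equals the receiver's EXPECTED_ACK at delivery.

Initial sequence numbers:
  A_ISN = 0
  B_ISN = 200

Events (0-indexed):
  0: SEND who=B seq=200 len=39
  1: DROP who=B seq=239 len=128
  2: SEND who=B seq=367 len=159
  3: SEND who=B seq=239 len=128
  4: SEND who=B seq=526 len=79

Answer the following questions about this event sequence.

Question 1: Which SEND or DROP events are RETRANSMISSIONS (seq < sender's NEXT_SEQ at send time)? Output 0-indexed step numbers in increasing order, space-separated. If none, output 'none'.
Step 0: SEND seq=200 -> fresh
Step 1: DROP seq=239 -> fresh
Step 2: SEND seq=367 -> fresh
Step 3: SEND seq=239 -> retransmit
Step 4: SEND seq=526 -> fresh

Answer: 3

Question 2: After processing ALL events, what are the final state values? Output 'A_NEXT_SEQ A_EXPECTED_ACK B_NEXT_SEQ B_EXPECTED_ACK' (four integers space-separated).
After event 0: A_seq=0 A_ack=239 B_seq=239 B_ack=0
After event 1: A_seq=0 A_ack=239 B_seq=367 B_ack=0
After event 2: A_seq=0 A_ack=239 B_seq=526 B_ack=0
After event 3: A_seq=0 A_ack=526 B_seq=526 B_ack=0
After event 4: A_seq=0 A_ack=605 B_seq=605 B_ack=0

Answer: 0 605 605 0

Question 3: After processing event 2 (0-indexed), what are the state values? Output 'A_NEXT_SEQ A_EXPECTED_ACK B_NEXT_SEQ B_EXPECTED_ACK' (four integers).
After event 0: A_seq=0 A_ack=239 B_seq=239 B_ack=0
After event 1: A_seq=0 A_ack=239 B_seq=367 B_ack=0
After event 2: A_seq=0 A_ack=239 B_seq=526 B_ack=0

0 239 526 0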